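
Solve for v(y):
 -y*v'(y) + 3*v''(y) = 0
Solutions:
 v(y) = C1 + C2*erfi(sqrt(6)*y/6)


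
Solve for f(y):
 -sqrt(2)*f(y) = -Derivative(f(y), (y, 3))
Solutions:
 f(y) = C3*exp(2^(1/6)*y) + (C1*sin(2^(1/6)*sqrt(3)*y/2) + C2*cos(2^(1/6)*sqrt(3)*y/2))*exp(-2^(1/6)*y/2)


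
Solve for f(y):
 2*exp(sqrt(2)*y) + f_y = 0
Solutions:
 f(y) = C1 - sqrt(2)*exp(sqrt(2)*y)


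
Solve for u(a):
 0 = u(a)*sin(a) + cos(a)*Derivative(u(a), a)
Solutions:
 u(a) = C1*cos(a)


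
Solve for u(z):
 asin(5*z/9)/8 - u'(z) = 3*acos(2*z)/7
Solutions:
 u(z) = C1 - 3*z*acos(2*z)/7 + z*asin(5*z/9)/8 + 3*sqrt(1 - 4*z^2)/14 + sqrt(81 - 25*z^2)/40


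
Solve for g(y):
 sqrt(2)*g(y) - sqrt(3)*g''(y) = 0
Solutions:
 g(y) = C1*exp(-2^(1/4)*3^(3/4)*y/3) + C2*exp(2^(1/4)*3^(3/4)*y/3)


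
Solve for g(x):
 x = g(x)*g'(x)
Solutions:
 g(x) = -sqrt(C1 + x^2)
 g(x) = sqrt(C1 + x^2)


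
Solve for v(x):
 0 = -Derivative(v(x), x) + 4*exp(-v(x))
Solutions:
 v(x) = log(C1 + 4*x)


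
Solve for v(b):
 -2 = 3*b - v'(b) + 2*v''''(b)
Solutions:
 v(b) = C1 + C4*exp(2^(2/3)*b/2) + 3*b^2/2 + 2*b + (C2*sin(2^(2/3)*sqrt(3)*b/4) + C3*cos(2^(2/3)*sqrt(3)*b/4))*exp(-2^(2/3)*b/4)


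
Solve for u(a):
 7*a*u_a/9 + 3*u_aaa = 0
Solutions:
 u(a) = C1 + Integral(C2*airyai(-7^(1/3)*a/3) + C3*airybi(-7^(1/3)*a/3), a)


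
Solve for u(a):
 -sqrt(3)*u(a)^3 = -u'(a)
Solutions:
 u(a) = -sqrt(2)*sqrt(-1/(C1 + sqrt(3)*a))/2
 u(a) = sqrt(2)*sqrt(-1/(C1 + sqrt(3)*a))/2


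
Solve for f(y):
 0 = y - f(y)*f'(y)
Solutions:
 f(y) = -sqrt(C1 + y^2)
 f(y) = sqrt(C1 + y^2)


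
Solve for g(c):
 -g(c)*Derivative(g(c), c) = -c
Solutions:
 g(c) = -sqrt(C1 + c^2)
 g(c) = sqrt(C1 + c^2)


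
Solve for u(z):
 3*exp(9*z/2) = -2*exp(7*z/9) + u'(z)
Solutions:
 u(z) = C1 + 18*exp(7*z/9)/7 + 2*exp(9*z/2)/3


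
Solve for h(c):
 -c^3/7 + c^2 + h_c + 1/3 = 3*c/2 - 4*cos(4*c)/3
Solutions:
 h(c) = C1 + c^4/28 - c^3/3 + 3*c^2/4 - c/3 - sin(4*c)/3


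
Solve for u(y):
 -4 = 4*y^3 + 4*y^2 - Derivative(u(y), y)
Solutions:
 u(y) = C1 + y^4 + 4*y^3/3 + 4*y


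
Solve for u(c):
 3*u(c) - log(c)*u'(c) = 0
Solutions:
 u(c) = C1*exp(3*li(c))


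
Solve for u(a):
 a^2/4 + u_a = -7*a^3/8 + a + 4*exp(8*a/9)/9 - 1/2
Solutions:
 u(a) = C1 - 7*a^4/32 - a^3/12 + a^2/2 - a/2 + exp(8*a/9)/2


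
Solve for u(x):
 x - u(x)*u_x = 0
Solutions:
 u(x) = -sqrt(C1 + x^2)
 u(x) = sqrt(C1 + x^2)


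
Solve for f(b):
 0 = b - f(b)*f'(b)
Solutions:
 f(b) = -sqrt(C1 + b^2)
 f(b) = sqrt(C1 + b^2)


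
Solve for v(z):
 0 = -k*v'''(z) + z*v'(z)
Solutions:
 v(z) = C1 + Integral(C2*airyai(z*(1/k)^(1/3)) + C3*airybi(z*(1/k)^(1/3)), z)


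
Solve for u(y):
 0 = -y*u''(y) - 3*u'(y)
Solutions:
 u(y) = C1 + C2/y^2


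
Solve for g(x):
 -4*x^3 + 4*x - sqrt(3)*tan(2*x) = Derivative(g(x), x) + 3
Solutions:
 g(x) = C1 - x^4 + 2*x^2 - 3*x + sqrt(3)*log(cos(2*x))/2


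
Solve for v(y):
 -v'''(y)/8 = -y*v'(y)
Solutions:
 v(y) = C1 + Integral(C2*airyai(2*y) + C3*airybi(2*y), y)


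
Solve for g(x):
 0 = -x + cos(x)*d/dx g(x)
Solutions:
 g(x) = C1 + Integral(x/cos(x), x)


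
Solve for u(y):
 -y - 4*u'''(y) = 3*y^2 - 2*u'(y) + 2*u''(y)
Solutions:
 u(y) = C1 + C2*exp(-y) + C3*exp(y/2) + y^3/2 + 7*y^2/4 + 19*y/2


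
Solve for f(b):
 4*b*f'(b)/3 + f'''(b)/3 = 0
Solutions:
 f(b) = C1 + Integral(C2*airyai(-2^(2/3)*b) + C3*airybi(-2^(2/3)*b), b)


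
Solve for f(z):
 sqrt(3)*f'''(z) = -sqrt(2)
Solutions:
 f(z) = C1 + C2*z + C3*z^2 - sqrt(6)*z^3/18


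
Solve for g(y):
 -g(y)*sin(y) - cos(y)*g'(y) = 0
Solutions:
 g(y) = C1*cos(y)


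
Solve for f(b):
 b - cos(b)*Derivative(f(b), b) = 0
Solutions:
 f(b) = C1 + Integral(b/cos(b), b)


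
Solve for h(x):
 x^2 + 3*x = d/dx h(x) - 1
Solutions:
 h(x) = C1 + x^3/3 + 3*x^2/2 + x


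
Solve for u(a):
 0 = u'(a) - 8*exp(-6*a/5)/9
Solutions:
 u(a) = C1 - 20*exp(-6*a/5)/27


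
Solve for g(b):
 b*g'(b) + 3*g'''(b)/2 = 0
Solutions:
 g(b) = C1 + Integral(C2*airyai(-2^(1/3)*3^(2/3)*b/3) + C3*airybi(-2^(1/3)*3^(2/3)*b/3), b)


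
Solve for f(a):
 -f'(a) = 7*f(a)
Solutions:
 f(a) = C1*exp(-7*a)


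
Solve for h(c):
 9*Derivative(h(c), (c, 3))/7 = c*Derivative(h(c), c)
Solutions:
 h(c) = C1 + Integral(C2*airyai(21^(1/3)*c/3) + C3*airybi(21^(1/3)*c/3), c)


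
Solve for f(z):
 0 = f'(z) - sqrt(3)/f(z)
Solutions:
 f(z) = -sqrt(C1 + 2*sqrt(3)*z)
 f(z) = sqrt(C1 + 2*sqrt(3)*z)


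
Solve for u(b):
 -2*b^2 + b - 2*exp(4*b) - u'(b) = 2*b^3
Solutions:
 u(b) = C1 - b^4/2 - 2*b^3/3 + b^2/2 - exp(4*b)/2


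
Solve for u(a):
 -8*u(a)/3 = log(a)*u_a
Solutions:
 u(a) = C1*exp(-8*li(a)/3)


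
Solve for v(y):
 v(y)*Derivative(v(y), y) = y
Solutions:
 v(y) = -sqrt(C1 + y^2)
 v(y) = sqrt(C1 + y^2)


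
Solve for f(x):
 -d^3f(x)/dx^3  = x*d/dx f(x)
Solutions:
 f(x) = C1 + Integral(C2*airyai(-x) + C3*airybi(-x), x)


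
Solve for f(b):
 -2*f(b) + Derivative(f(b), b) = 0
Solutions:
 f(b) = C1*exp(2*b)


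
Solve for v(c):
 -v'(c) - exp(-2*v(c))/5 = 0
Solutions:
 v(c) = log(-sqrt(C1 - 10*c)) - log(5)
 v(c) = log(C1 - 10*c)/2 - log(5)


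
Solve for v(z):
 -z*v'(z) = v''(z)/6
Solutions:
 v(z) = C1 + C2*erf(sqrt(3)*z)


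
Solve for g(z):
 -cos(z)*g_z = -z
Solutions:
 g(z) = C1 + Integral(z/cos(z), z)


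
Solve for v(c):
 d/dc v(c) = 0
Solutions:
 v(c) = C1


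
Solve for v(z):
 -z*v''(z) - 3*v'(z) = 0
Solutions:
 v(z) = C1 + C2/z^2


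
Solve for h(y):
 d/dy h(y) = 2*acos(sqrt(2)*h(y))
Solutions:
 Integral(1/acos(sqrt(2)*_y), (_y, h(y))) = C1 + 2*y


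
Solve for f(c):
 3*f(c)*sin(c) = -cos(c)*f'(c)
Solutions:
 f(c) = C1*cos(c)^3


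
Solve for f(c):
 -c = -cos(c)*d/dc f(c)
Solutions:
 f(c) = C1 + Integral(c/cos(c), c)


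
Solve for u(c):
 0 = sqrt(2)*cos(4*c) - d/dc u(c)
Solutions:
 u(c) = C1 + sqrt(2)*sin(4*c)/4


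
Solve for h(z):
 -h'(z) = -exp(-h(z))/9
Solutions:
 h(z) = log(C1 + z/9)


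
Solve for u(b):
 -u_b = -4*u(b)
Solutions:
 u(b) = C1*exp(4*b)


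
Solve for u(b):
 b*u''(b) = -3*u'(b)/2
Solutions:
 u(b) = C1 + C2/sqrt(b)


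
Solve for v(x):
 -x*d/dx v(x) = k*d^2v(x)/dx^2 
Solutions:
 v(x) = C1 + C2*sqrt(k)*erf(sqrt(2)*x*sqrt(1/k)/2)


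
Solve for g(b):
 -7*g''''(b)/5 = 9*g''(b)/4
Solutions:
 g(b) = C1 + C2*b + C3*sin(3*sqrt(35)*b/14) + C4*cos(3*sqrt(35)*b/14)


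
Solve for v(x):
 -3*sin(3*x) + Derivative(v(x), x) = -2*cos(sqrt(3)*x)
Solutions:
 v(x) = C1 - 2*sqrt(3)*sin(sqrt(3)*x)/3 - cos(3*x)


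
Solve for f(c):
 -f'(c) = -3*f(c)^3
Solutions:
 f(c) = -sqrt(2)*sqrt(-1/(C1 + 3*c))/2
 f(c) = sqrt(2)*sqrt(-1/(C1 + 3*c))/2


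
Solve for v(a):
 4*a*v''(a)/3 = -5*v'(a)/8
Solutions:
 v(a) = C1 + C2*a^(17/32)


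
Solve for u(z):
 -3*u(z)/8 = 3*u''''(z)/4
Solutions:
 u(z) = (C1*sin(2^(1/4)*z/2) + C2*cos(2^(1/4)*z/2))*exp(-2^(1/4)*z/2) + (C3*sin(2^(1/4)*z/2) + C4*cos(2^(1/4)*z/2))*exp(2^(1/4)*z/2)


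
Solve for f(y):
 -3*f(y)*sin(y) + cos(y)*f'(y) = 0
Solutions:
 f(y) = C1/cos(y)^3


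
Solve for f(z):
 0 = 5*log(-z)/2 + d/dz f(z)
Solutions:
 f(z) = C1 - 5*z*log(-z)/2 + 5*z/2


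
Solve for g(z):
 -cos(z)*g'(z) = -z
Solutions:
 g(z) = C1 + Integral(z/cos(z), z)


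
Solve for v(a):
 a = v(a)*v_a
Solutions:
 v(a) = -sqrt(C1 + a^2)
 v(a) = sqrt(C1 + a^2)


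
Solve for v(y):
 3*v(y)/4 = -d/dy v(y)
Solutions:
 v(y) = C1*exp(-3*y/4)


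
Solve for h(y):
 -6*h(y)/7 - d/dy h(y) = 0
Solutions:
 h(y) = C1*exp(-6*y/7)


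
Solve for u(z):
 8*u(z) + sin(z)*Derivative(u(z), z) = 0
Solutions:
 u(z) = C1*(cos(z)^4 + 4*cos(z)^3 + 6*cos(z)^2 + 4*cos(z) + 1)/(cos(z)^4 - 4*cos(z)^3 + 6*cos(z)^2 - 4*cos(z) + 1)


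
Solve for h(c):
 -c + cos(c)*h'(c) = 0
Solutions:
 h(c) = C1 + Integral(c/cos(c), c)


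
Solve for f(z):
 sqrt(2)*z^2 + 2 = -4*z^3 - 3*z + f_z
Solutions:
 f(z) = C1 + z^4 + sqrt(2)*z^3/3 + 3*z^2/2 + 2*z


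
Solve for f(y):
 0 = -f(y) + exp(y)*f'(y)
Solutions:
 f(y) = C1*exp(-exp(-y))


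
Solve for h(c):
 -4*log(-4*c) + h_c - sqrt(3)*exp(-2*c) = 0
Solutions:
 h(c) = C1 + 4*c*log(-c) + 4*c*(-1 + 2*log(2)) - sqrt(3)*exp(-2*c)/2


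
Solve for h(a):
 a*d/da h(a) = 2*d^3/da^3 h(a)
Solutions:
 h(a) = C1 + Integral(C2*airyai(2^(2/3)*a/2) + C3*airybi(2^(2/3)*a/2), a)


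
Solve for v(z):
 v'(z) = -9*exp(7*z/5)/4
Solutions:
 v(z) = C1 - 45*exp(7*z/5)/28


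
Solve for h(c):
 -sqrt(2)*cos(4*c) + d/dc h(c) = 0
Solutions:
 h(c) = C1 + sqrt(2)*sin(4*c)/4


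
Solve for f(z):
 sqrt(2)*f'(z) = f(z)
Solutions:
 f(z) = C1*exp(sqrt(2)*z/2)


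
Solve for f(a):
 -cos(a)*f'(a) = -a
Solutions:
 f(a) = C1 + Integral(a/cos(a), a)


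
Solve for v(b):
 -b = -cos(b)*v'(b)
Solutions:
 v(b) = C1 + Integral(b/cos(b), b)


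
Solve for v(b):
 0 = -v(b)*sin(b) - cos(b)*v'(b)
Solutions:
 v(b) = C1*cos(b)


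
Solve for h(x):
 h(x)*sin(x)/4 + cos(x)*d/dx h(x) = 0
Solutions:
 h(x) = C1*cos(x)^(1/4)


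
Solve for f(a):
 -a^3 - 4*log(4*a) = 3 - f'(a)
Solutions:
 f(a) = C1 + a^4/4 + 4*a*log(a) - a + a*log(256)


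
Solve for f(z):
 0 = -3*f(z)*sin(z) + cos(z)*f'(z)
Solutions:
 f(z) = C1/cos(z)^3


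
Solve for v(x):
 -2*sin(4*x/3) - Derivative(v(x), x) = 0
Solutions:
 v(x) = C1 + 3*cos(4*x/3)/2


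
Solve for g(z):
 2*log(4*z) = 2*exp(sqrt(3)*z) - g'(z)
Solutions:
 g(z) = C1 - 2*z*log(z) + 2*z*(1 - 2*log(2)) + 2*sqrt(3)*exp(sqrt(3)*z)/3


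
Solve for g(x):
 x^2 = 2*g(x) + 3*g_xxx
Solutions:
 g(x) = C3*exp(-2^(1/3)*3^(2/3)*x/3) + x^2/2 + (C1*sin(2^(1/3)*3^(1/6)*x/2) + C2*cos(2^(1/3)*3^(1/6)*x/2))*exp(2^(1/3)*3^(2/3)*x/6)


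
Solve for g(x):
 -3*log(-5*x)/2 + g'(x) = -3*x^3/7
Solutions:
 g(x) = C1 - 3*x^4/28 + 3*x*log(-x)/2 + 3*x*(-1 + log(5))/2


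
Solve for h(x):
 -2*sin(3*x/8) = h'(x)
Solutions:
 h(x) = C1 + 16*cos(3*x/8)/3


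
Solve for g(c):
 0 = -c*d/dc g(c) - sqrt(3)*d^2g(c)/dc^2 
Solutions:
 g(c) = C1 + C2*erf(sqrt(2)*3^(3/4)*c/6)


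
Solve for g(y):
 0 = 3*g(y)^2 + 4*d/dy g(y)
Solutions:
 g(y) = 4/(C1 + 3*y)


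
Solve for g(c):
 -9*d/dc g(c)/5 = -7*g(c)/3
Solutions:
 g(c) = C1*exp(35*c/27)


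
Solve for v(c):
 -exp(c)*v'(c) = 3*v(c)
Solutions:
 v(c) = C1*exp(3*exp(-c))


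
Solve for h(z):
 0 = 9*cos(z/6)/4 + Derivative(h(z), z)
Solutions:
 h(z) = C1 - 27*sin(z/6)/2


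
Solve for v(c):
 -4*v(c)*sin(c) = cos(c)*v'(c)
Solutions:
 v(c) = C1*cos(c)^4


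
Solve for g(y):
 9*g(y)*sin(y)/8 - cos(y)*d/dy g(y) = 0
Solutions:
 g(y) = C1/cos(y)^(9/8)


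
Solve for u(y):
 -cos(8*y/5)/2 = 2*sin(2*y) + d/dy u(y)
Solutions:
 u(y) = C1 - 5*sin(8*y/5)/16 + cos(2*y)


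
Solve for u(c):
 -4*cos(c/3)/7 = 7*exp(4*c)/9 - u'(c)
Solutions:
 u(c) = C1 + 7*exp(4*c)/36 + 12*sin(c/3)/7


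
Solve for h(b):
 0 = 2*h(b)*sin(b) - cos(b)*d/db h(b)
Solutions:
 h(b) = C1/cos(b)^2


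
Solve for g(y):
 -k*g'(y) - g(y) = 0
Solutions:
 g(y) = C1*exp(-y/k)


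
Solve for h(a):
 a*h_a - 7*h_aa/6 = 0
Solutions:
 h(a) = C1 + C2*erfi(sqrt(21)*a/7)


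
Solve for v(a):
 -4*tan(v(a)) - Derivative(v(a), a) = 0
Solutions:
 v(a) = pi - asin(C1*exp(-4*a))
 v(a) = asin(C1*exp(-4*a))


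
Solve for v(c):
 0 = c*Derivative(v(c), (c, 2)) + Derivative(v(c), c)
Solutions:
 v(c) = C1 + C2*log(c)


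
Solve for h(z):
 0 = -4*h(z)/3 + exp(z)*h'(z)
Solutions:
 h(z) = C1*exp(-4*exp(-z)/3)


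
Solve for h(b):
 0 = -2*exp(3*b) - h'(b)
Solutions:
 h(b) = C1 - 2*exp(3*b)/3


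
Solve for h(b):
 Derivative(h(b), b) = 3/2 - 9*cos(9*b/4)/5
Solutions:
 h(b) = C1 + 3*b/2 - 4*sin(9*b/4)/5


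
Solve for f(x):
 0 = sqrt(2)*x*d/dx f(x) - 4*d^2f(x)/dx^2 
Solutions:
 f(x) = C1 + C2*erfi(2^(3/4)*x/4)


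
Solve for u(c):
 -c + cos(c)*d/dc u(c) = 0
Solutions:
 u(c) = C1 + Integral(c/cos(c), c)


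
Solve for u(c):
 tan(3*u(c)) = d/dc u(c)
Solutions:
 u(c) = -asin(C1*exp(3*c))/3 + pi/3
 u(c) = asin(C1*exp(3*c))/3


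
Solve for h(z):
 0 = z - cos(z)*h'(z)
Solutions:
 h(z) = C1 + Integral(z/cos(z), z)


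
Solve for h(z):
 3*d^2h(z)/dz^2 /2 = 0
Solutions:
 h(z) = C1 + C2*z


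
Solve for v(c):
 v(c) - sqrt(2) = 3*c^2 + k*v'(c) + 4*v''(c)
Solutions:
 v(c) = C1*exp(c*(-k + sqrt(k^2 + 16))/8) + C2*exp(-c*(k + sqrt(k^2 + 16))/8) + 3*c^2 + 6*c*k + 6*k^2 + sqrt(2) + 24


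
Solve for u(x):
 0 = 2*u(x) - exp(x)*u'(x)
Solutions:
 u(x) = C1*exp(-2*exp(-x))


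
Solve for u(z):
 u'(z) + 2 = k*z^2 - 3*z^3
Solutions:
 u(z) = C1 + k*z^3/3 - 3*z^4/4 - 2*z


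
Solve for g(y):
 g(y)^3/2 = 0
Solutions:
 g(y) = 0


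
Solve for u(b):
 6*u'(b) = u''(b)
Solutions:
 u(b) = C1 + C2*exp(6*b)


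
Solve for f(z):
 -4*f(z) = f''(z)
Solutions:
 f(z) = C1*sin(2*z) + C2*cos(2*z)


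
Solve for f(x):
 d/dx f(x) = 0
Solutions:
 f(x) = C1


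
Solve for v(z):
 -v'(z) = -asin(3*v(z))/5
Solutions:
 Integral(1/asin(3*_y), (_y, v(z))) = C1 + z/5


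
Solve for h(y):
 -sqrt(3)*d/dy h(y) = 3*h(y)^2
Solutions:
 h(y) = 1/(C1 + sqrt(3)*y)


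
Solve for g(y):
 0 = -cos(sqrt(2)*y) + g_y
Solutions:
 g(y) = C1 + sqrt(2)*sin(sqrt(2)*y)/2


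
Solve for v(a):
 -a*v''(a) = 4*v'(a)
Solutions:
 v(a) = C1 + C2/a^3


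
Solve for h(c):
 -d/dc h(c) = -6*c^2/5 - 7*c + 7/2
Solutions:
 h(c) = C1 + 2*c^3/5 + 7*c^2/2 - 7*c/2


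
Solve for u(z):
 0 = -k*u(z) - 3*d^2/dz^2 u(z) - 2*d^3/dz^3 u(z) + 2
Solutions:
 u(z) = C1*exp(-z*((2*k + sqrt((2*k + 1)^2 - 1) + 1)^(1/3) + 1 + (2*k + sqrt((2*k + 1)^2 - 1) + 1)^(-1/3))/2) + C2*exp(z*((2*k + sqrt((2*k + 1)^2 - 1) + 1)^(1/3)/4 - sqrt(3)*I*(2*k + sqrt((2*k + 1)^2 - 1) + 1)^(1/3)/4 - 1/2 - 1/((-1 + sqrt(3)*I)*(2*k + sqrt((2*k + 1)^2 - 1) + 1)^(1/3)))) + C3*exp(z*((2*k + sqrt((2*k + 1)^2 - 1) + 1)^(1/3)/4 + sqrt(3)*I*(2*k + sqrt((2*k + 1)^2 - 1) + 1)^(1/3)/4 - 1/2 + 1/((1 + sqrt(3)*I)*(2*k + sqrt((2*k + 1)^2 - 1) + 1)^(1/3)))) + 2/k


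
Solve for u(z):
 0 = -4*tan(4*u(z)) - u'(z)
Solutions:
 u(z) = -asin(C1*exp(-16*z))/4 + pi/4
 u(z) = asin(C1*exp(-16*z))/4


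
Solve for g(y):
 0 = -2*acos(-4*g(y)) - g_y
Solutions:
 Integral(1/acos(-4*_y), (_y, g(y))) = C1 - 2*y


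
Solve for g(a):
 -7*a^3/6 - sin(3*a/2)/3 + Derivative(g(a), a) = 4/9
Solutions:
 g(a) = C1 + 7*a^4/24 + 4*a/9 - 2*cos(3*a/2)/9


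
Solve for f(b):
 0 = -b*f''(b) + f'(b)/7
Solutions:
 f(b) = C1 + C2*b^(8/7)


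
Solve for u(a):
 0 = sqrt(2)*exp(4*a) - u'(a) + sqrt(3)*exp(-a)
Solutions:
 u(a) = C1 + sqrt(2)*exp(4*a)/4 - sqrt(3)*exp(-a)


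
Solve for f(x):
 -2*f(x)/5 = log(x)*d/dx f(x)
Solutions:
 f(x) = C1*exp(-2*li(x)/5)


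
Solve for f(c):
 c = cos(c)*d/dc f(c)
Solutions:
 f(c) = C1 + Integral(c/cos(c), c)


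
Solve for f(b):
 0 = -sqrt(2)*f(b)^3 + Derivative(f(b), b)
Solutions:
 f(b) = -sqrt(2)*sqrt(-1/(C1 + sqrt(2)*b))/2
 f(b) = sqrt(2)*sqrt(-1/(C1 + sqrt(2)*b))/2


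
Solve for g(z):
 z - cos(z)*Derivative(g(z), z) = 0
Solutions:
 g(z) = C1 + Integral(z/cos(z), z)


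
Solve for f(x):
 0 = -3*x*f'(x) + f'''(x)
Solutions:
 f(x) = C1 + Integral(C2*airyai(3^(1/3)*x) + C3*airybi(3^(1/3)*x), x)


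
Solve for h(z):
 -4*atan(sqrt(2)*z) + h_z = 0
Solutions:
 h(z) = C1 + 4*z*atan(sqrt(2)*z) - sqrt(2)*log(2*z^2 + 1)


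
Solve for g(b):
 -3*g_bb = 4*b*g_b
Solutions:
 g(b) = C1 + C2*erf(sqrt(6)*b/3)


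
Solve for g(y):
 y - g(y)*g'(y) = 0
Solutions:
 g(y) = -sqrt(C1 + y^2)
 g(y) = sqrt(C1 + y^2)


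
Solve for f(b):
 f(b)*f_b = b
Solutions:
 f(b) = -sqrt(C1 + b^2)
 f(b) = sqrt(C1 + b^2)


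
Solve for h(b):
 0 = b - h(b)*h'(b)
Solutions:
 h(b) = -sqrt(C1 + b^2)
 h(b) = sqrt(C1 + b^2)


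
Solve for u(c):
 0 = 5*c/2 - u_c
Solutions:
 u(c) = C1 + 5*c^2/4


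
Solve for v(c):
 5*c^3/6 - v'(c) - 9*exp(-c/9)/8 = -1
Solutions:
 v(c) = C1 + 5*c^4/24 + c + 81*exp(-c/9)/8


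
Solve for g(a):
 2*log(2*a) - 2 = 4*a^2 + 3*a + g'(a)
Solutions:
 g(a) = C1 - 4*a^3/3 - 3*a^2/2 + 2*a*log(a) - 4*a + 2*a*log(2)


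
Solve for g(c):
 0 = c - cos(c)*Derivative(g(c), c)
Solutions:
 g(c) = C1 + Integral(c/cos(c), c)


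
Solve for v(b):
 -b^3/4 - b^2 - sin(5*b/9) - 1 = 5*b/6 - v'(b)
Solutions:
 v(b) = C1 + b^4/16 + b^3/3 + 5*b^2/12 + b - 9*cos(5*b/9)/5


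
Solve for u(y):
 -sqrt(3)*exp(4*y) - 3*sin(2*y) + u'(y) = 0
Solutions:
 u(y) = C1 + sqrt(3)*exp(4*y)/4 - 3*cos(2*y)/2


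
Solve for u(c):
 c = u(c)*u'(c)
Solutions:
 u(c) = -sqrt(C1 + c^2)
 u(c) = sqrt(C1 + c^2)


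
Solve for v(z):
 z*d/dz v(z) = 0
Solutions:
 v(z) = C1


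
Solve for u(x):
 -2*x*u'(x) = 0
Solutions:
 u(x) = C1


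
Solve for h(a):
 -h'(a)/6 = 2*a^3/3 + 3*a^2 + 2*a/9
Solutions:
 h(a) = C1 - a^4 - 6*a^3 - 2*a^2/3


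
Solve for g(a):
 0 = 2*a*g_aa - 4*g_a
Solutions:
 g(a) = C1 + C2*a^3


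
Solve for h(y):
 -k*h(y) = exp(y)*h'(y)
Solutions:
 h(y) = C1*exp(k*exp(-y))


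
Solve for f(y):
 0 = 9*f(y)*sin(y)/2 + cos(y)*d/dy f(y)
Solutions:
 f(y) = C1*cos(y)^(9/2)


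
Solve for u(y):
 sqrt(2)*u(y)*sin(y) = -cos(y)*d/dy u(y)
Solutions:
 u(y) = C1*cos(y)^(sqrt(2))


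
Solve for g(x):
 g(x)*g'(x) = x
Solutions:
 g(x) = -sqrt(C1 + x^2)
 g(x) = sqrt(C1 + x^2)


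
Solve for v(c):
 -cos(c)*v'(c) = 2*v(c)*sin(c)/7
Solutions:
 v(c) = C1*cos(c)^(2/7)


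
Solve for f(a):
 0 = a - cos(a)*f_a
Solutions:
 f(a) = C1 + Integral(a/cos(a), a)


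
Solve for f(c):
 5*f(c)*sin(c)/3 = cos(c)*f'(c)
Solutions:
 f(c) = C1/cos(c)^(5/3)


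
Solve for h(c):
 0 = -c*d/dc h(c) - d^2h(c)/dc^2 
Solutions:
 h(c) = C1 + C2*erf(sqrt(2)*c/2)


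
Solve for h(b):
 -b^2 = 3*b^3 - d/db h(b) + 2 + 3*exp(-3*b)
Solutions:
 h(b) = C1 + 3*b^4/4 + b^3/3 + 2*b - exp(-3*b)


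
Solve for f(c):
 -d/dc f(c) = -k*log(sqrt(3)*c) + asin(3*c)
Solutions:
 f(c) = C1 + c*k*(log(c) - 1) + c*k*log(3)/2 - c*asin(3*c) - sqrt(1 - 9*c^2)/3


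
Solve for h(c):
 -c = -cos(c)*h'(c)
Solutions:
 h(c) = C1 + Integral(c/cos(c), c)


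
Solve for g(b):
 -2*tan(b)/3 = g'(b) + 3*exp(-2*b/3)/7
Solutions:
 g(b) = C1 - log(tan(b)^2 + 1)/3 + 9*exp(-2*b/3)/14


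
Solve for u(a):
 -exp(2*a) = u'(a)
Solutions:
 u(a) = C1 - exp(2*a)/2


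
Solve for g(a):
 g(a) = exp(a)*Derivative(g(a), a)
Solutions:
 g(a) = C1*exp(-exp(-a))


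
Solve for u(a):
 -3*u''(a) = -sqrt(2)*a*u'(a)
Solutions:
 u(a) = C1 + C2*erfi(2^(3/4)*sqrt(3)*a/6)


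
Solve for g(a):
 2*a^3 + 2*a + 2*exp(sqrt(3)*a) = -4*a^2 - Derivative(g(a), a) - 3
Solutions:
 g(a) = C1 - a^4/2 - 4*a^3/3 - a^2 - 3*a - 2*sqrt(3)*exp(sqrt(3)*a)/3


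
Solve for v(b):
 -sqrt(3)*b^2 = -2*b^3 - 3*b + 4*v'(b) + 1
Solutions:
 v(b) = C1 + b^4/8 - sqrt(3)*b^3/12 + 3*b^2/8 - b/4


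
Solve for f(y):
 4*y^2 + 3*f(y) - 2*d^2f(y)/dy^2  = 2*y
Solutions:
 f(y) = C1*exp(-sqrt(6)*y/2) + C2*exp(sqrt(6)*y/2) - 4*y^2/3 + 2*y/3 - 16/9


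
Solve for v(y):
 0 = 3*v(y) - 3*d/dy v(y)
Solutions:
 v(y) = C1*exp(y)


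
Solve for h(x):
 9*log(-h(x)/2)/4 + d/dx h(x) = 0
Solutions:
 4*Integral(1/(log(-_y) - log(2)), (_y, h(x)))/9 = C1 - x


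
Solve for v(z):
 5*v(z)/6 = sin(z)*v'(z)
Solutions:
 v(z) = C1*(cos(z) - 1)^(5/12)/(cos(z) + 1)^(5/12)


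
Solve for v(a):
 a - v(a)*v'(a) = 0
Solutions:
 v(a) = -sqrt(C1 + a^2)
 v(a) = sqrt(C1 + a^2)


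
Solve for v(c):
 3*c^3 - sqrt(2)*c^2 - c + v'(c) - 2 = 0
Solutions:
 v(c) = C1 - 3*c^4/4 + sqrt(2)*c^3/3 + c^2/2 + 2*c


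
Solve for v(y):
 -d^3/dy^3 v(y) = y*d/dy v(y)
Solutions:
 v(y) = C1 + Integral(C2*airyai(-y) + C3*airybi(-y), y)


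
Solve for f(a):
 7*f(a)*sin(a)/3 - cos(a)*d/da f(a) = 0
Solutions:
 f(a) = C1/cos(a)^(7/3)


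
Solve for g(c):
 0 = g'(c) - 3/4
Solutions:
 g(c) = C1 + 3*c/4


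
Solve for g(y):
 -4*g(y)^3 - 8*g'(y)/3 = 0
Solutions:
 g(y) = -sqrt(-1/(C1 - 3*y))
 g(y) = sqrt(-1/(C1 - 3*y))


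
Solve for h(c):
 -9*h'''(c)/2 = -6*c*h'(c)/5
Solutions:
 h(c) = C1 + Integral(C2*airyai(30^(2/3)*c/15) + C3*airybi(30^(2/3)*c/15), c)


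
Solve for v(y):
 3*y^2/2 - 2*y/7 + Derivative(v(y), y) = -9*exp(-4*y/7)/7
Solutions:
 v(y) = C1 - y^3/2 + y^2/7 + 9*exp(-4*y/7)/4


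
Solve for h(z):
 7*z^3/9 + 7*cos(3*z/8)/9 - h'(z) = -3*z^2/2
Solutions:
 h(z) = C1 + 7*z^4/36 + z^3/2 + 56*sin(3*z/8)/27


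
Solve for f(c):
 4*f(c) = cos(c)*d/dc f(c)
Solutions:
 f(c) = C1*(sin(c)^2 + 2*sin(c) + 1)/(sin(c)^2 - 2*sin(c) + 1)


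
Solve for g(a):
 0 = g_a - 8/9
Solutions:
 g(a) = C1 + 8*a/9


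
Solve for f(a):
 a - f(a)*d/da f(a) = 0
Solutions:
 f(a) = -sqrt(C1 + a^2)
 f(a) = sqrt(C1 + a^2)


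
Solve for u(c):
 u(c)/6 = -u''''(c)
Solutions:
 u(c) = (C1*sin(2^(1/4)*3^(3/4)*c/6) + C2*cos(2^(1/4)*3^(3/4)*c/6))*exp(-2^(1/4)*3^(3/4)*c/6) + (C3*sin(2^(1/4)*3^(3/4)*c/6) + C4*cos(2^(1/4)*3^(3/4)*c/6))*exp(2^(1/4)*3^(3/4)*c/6)


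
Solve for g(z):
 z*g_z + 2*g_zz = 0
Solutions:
 g(z) = C1 + C2*erf(z/2)


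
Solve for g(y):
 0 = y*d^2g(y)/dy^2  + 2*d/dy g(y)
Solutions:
 g(y) = C1 + C2/y


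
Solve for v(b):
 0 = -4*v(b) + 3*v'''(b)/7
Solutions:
 v(b) = C3*exp(28^(1/3)*3^(2/3)*b/3) + (C1*sin(28^(1/3)*3^(1/6)*b/2) + C2*cos(28^(1/3)*3^(1/6)*b/2))*exp(-28^(1/3)*3^(2/3)*b/6)


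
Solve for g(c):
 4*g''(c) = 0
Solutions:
 g(c) = C1 + C2*c


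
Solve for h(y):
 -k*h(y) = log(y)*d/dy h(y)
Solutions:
 h(y) = C1*exp(-k*li(y))


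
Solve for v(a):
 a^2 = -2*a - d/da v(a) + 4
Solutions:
 v(a) = C1 - a^3/3 - a^2 + 4*a


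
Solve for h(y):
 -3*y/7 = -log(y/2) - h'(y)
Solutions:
 h(y) = C1 + 3*y^2/14 - y*log(y) + y*log(2) + y


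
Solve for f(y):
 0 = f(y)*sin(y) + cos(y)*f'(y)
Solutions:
 f(y) = C1*cos(y)


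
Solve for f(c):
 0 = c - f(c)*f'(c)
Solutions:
 f(c) = -sqrt(C1 + c^2)
 f(c) = sqrt(C1 + c^2)


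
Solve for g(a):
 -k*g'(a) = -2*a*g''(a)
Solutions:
 g(a) = C1 + a^(re(k)/2 + 1)*(C2*sin(log(a)*Abs(im(k))/2) + C3*cos(log(a)*im(k)/2))


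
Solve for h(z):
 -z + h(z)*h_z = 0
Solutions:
 h(z) = -sqrt(C1 + z^2)
 h(z) = sqrt(C1 + z^2)


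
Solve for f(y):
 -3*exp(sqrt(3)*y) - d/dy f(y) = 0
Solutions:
 f(y) = C1 - sqrt(3)*exp(sqrt(3)*y)


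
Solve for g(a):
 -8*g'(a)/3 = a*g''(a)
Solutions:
 g(a) = C1 + C2/a^(5/3)


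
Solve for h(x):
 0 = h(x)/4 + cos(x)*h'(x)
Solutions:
 h(x) = C1*(sin(x) - 1)^(1/8)/(sin(x) + 1)^(1/8)


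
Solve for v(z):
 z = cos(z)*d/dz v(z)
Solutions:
 v(z) = C1 + Integral(z/cos(z), z)


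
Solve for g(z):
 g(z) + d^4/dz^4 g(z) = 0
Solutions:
 g(z) = (C1*sin(sqrt(2)*z/2) + C2*cos(sqrt(2)*z/2))*exp(-sqrt(2)*z/2) + (C3*sin(sqrt(2)*z/2) + C4*cos(sqrt(2)*z/2))*exp(sqrt(2)*z/2)


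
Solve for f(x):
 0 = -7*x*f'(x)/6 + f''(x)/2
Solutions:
 f(x) = C1 + C2*erfi(sqrt(42)*x/6)


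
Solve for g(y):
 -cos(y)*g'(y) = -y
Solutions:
 g(y) = C1 + Integral(y/cos(y), y)


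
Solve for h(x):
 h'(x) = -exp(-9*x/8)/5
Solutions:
 h(x) = C1 + 8*exp(-9*x/8)/45


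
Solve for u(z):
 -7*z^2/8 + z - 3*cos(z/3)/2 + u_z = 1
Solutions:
 u(z) = C1 + 7*z^3/24 - z^2/2 + z + 9*sin(z/3)/2


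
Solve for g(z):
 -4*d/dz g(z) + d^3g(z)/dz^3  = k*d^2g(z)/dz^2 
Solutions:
 g(z) = C1 + C2*exp(z*(k - sqrt(k^2 + 16))/2) + C3*exp(z*(k + sqrt(k^2 + 16))/2)


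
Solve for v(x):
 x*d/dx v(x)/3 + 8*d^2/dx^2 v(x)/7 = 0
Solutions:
 v(x) = C1 + C2*erf(sqrt(21)*x/12)


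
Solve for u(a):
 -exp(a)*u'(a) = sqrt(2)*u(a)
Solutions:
 u(a) = C1*exp(sqrt(2)*exp(-a))


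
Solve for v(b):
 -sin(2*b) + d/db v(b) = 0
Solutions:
 v(b) = C1 - cos(2*b)/2


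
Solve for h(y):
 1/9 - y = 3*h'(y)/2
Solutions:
 h(y) = C1 - y^2/3 + 2*y/27


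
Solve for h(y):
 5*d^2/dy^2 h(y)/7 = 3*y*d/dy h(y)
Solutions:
 h(y) = C1 + C2*erfi(sqrt(210)*y/10)


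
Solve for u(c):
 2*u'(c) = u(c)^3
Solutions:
 u(c) = -sqrt(-1/(C1 + c))
 u(c) = sqrt(-1/(C1 + c))


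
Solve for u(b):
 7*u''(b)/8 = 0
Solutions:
 u(b) = C1 + C2*b


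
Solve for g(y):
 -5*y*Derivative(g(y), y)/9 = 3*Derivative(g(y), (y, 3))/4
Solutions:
 g(y) = C1 + Integral(C2*airyai(-20^(1/3)*y/3) + C3*airybi(-20^(1/3)*y/3), y)


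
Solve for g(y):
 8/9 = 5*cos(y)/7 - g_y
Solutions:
 g(y) = C1 - 8*y/9 + 5*sin(y)/7


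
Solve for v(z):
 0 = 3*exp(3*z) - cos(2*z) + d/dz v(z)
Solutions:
 v(z) = C1 - exp(3*z) + sin(2*z)/2


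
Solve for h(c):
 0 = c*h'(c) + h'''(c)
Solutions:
 h(c) = C1 + Integral(C2*airyai(-c) + C3*airybi(-c), c)


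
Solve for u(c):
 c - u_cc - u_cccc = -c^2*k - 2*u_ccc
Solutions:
 u(c) = C1 + C4*exp(c) + c^4*k/12 + c^3*(4*k + 1)/6 + c^2*(3*k + 1) + c*(C2 + C3*exp(c))


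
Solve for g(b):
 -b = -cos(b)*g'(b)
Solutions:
 g(b) = C1 + Integral(b/cos(b), b)


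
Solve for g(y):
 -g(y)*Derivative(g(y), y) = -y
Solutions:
 g(y) = -sqrt(C1 + y^2)
 g(y) = sqrt(C1 + y^2)


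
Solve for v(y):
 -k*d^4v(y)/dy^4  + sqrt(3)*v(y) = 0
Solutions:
 v(y) = C1*exp(-3^(1/8)*y*(1/k)^(1/4)) + C2*exp(3^(1/8)*y*(1/k)^(1/4)) + C3*exp(-3^(1/8)*I*y*(1/k)^(1/4)) + C4*exp(3^(1/8)*I*y*(1/k)^(1/4))


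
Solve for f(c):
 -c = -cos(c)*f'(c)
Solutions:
 f(c) = C1 + Integral(c/cos(c), c)


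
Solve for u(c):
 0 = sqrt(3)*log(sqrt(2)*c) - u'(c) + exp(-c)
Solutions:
 u(c) = C1 + sqrt(3)*c*log(c) + sqrt(3)*c*(-1 + log(2)/2) - exp(-c)


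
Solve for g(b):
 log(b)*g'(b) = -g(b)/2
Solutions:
 g(b) = C1*exp(-li(b)/2)


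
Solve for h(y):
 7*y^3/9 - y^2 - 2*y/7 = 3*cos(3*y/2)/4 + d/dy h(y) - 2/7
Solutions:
 h(y) = C1 + 7*y^4/36 - y^3/3 - y^2/7 + 2*y/7 - sin(3*y/2)/2


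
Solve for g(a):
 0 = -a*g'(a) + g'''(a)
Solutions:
 g(a) = C1 + Integral(C2*airyai(a) + C3*airybi(a), a)


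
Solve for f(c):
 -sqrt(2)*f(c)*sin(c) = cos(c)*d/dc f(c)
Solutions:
 f(c) = C1*cos(c)^(sqrt(2))


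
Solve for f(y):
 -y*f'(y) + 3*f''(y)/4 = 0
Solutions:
 f(y) = C1 + C2*erfi(sqrt(6)*y/3)


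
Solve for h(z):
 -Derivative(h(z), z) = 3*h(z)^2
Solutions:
 h(z) = 1/(C1 + 3*z)


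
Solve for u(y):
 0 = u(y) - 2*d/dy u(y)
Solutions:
 u(y) = C1*exp(y/2)


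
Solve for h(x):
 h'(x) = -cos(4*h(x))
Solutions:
 h(x) = -asin((C1 + exp(8*x))/(C1 - exp(8*x)))/4 + pi/4
 h(x) = asin((C1 + exp(8*x))/(C1 - exp(8*x)))/4


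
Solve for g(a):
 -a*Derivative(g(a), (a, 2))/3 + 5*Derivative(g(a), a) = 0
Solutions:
 g(a) = C1 + C2*a^16


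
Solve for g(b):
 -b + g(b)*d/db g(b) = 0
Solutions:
 g(b) = -sqrt(C1 + b^2)
 g(b) = sqrt(C1 + b^2)


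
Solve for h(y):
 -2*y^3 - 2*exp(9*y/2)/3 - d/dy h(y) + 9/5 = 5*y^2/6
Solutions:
 h(y) = C1 - y^4/2 - 5*y^3/18 + 9*y/5 - 4*exp(9*y/2)/27


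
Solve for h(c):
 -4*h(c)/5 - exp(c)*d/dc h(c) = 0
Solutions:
 h(c) = C1*exp(4*exp(-c)/5)


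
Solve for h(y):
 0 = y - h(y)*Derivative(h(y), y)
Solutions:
 h(y) = -sqrt(C1 + y^2)
 h(y) = sqrt(C1 + y^2)


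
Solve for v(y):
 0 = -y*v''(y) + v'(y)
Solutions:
 v(y) = C1 + C2*y^2


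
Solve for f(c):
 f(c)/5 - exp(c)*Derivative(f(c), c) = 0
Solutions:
 f(c) = C1*exp(-exp(-c)/5)


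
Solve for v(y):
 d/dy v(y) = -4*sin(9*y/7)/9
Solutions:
 v(y) = C1 + 28*cos(9*y/7)/81


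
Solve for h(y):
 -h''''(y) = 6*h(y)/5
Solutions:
 h(y) = (C1*sin(10^(3/4)*3^(1/4)*y/10) + C2*cos(10^(3/4)*3^(1/4)*y/10))*exp(-10^(3/4)*3^(1/4)*y/10) + (C3*sin(10^(3/4)*3^(1/4)*y/10) + C4*cos(10^(3/4)*3^(1/4)*y/10))*exp(10^(3/4)*3^(1/4)*y/10)


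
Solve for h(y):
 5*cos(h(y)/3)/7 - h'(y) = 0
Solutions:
 -5*y/7 - 3*log(sin(h(y)/3) - 1)/2 + 3*log(sin(h(y)/3) + 1)/2 = C1


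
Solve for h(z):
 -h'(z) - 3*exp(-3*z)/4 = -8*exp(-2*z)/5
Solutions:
 h(z) = C1 - 4*exp(-2*z)/5 + exp(-3*z)/4


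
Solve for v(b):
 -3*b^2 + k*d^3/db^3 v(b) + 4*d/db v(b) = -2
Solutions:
 v(b) = C1 + C2*exp(-2*b*sqrt(-1/k)) + C3*exp(2*b*sqrt(-1/k)) + b^3/4 - 3*b*k/8 - b/2


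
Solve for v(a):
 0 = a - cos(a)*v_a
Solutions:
 v(a) = C1 + Integral(a/cos(a), a)


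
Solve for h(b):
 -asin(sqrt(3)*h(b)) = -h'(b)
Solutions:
 Integral(1/asin(sqrt(3)*_y), (_y, h(b))) = C1 + b


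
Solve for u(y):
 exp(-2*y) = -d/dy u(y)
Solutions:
 u(y) = C1 + exp(-2*y)/2


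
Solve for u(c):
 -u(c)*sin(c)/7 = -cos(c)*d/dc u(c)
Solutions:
 u(c) = C1/cos(c)^(1/7)


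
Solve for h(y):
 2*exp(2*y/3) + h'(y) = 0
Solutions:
 h(y) = C1 - 3*exp(2*y/3)


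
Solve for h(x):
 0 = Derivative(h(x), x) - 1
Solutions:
 h(x) = C1 + x


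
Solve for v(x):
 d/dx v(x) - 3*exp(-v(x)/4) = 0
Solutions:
 v(x) = 4*log(C1 + 3*x/4)


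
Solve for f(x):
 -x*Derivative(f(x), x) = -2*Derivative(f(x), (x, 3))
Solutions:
 f(x) = C1 + Integral(C2*airyai(2^(2/3)*x/2) + C3*airybi(2^(2/3)*x/2), x)


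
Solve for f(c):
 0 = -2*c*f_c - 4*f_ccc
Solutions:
 f(c) = C1 + Integral(C2*airyai(-2^(2/3)*c/2) + C3*airybi(-2^(2/3)*c/2), c)


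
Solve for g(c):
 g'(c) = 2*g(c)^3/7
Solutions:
 g(c) = -sqrt(14)*sqrt(-1/(C1 + 2*c))/2
 g(c) = sqrt(14)*sqrt(-1/(C1 + 2*c))/2


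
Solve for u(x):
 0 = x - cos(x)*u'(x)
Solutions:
 u(x) = C1 + Integral(x/cos(x), x)


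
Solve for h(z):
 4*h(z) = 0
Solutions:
 h(z) = 0


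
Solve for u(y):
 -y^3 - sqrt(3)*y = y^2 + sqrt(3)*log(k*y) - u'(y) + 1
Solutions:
 u(y) = C1 + y^4/4 + y^3/3 + sqrt(3)*y^2/2 + sqrt(3)*y*log(k*y) + y*(1 - sqrt(3))


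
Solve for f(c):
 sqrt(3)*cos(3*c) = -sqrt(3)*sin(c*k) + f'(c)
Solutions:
 f(c) = C1 + sqrt(3)*sin(3*c)/3 - sqrt(3)*cos(c*k)/k


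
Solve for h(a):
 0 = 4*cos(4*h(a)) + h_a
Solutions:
 h(a) = -asin((C1 + exp(32*a))/(C1 - exp(32*a)))/4 + pi/4
 h(a) = asin((C1 + exp(32*a))/(C1 - exp(32*a)))/4


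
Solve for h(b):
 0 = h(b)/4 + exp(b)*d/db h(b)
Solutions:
 h(b) = C1*exp(exp(-b)/4)


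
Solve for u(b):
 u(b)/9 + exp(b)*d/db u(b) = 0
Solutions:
 u(b) = C1*exp(exp(-b)/9)


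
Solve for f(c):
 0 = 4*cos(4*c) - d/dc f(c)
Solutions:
 f(c) = C1 + sin(4*c)


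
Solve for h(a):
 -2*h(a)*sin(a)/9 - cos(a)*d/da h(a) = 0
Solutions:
 h(a) = C1*cos(a)^(2/9)


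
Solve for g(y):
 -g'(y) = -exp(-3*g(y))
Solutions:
 g(y) = log(C1 + 3*y)/3
 g(y) = log((-3^(1/3) - 3^(5/6)*I)*(C1 + y)^(1/3)/2)
 g(y) = log((-3^(1/3) + 3^(5/6)*I)*(C1 + y)^(1/3)/2)


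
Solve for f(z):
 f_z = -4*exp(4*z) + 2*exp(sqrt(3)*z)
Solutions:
 f(z) = C1 - exp(4*z) + 2*sqrt(3)*exp(sqrt(3)*z)/3


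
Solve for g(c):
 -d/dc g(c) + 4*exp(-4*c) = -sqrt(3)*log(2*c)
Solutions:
 g(c) = C1 + sqrt(3)*c*log(c) + sqrt(3)*c*(-1 + log(2)) - exp(-4*c)


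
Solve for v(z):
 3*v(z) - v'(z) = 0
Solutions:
 v(z) = C1*exp(3*z)


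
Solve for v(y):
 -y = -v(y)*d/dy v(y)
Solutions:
 v(y) = -sqrt(C1 + y^2)
 v(y) = sqrt(C1 + y^2)


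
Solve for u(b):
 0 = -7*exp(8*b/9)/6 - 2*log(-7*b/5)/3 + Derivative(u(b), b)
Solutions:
 u(b) = C1 + 2*b*log(-b)/3 + 2*b*(-log(5) - 1 + log(7))/3 + 21*exp(8*b/9)/16


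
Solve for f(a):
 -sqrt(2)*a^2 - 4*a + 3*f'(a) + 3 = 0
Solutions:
 f(a) = C1 + sqrt(2)*a^3/9 + 2*a^2/3 - a


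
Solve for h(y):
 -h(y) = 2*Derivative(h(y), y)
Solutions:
 h(y) = C1*exp(-y/2)


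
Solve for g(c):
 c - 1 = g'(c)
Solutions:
 g(c) = C1 + c^2/2 - c


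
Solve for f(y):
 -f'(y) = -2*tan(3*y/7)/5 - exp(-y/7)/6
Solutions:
 f(y) = C1 + 7*log(tan(3*y/7)^2 + 1)/15 - 7*exp(-y/7)/6


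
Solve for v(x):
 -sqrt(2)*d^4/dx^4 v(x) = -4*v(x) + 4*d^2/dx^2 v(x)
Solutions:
 v(x) = C1*exp(-2^(1/4)*x*sqrt(-1 + sqrt(1 + sqrt(2)))) + C2*exp(2^(1/4)*x*sqrt(-1 + sqrt(1 + sqrt(2)))) + C3*sin(2^(1/4)*x*sqrt(1 + sqrt(1 + sqrt(2)))) + C4*cosh(2^(1/4)*x*sqrt(-sqrt(1 + sqrt(2)) - 1))


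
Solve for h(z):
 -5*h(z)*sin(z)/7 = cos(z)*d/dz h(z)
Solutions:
 h(z) = C1*cos(z)^(5/7)


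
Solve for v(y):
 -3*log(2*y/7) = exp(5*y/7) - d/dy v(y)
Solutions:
 v(y) = C1 + 3*y*log(y) + 3*y*(-log(7) - 1 + log(2)) + 7*exp(5*y/7)/5


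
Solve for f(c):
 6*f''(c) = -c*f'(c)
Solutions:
 f(c) = C1 + C2*erf(sqrt(3)*c/6)


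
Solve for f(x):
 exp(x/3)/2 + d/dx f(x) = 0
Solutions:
 f(x) = C1 - 3*exp(x/3)/2


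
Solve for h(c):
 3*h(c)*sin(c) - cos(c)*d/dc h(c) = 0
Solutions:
 h(c) = C1/cos(c)^3


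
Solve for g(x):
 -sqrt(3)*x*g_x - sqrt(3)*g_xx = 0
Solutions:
 g(x) = C1 + C2*erf(sqrt(2)*x/2)


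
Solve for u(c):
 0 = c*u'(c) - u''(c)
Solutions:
 u(c) = C1 + C2*erfi(sqrt(2)*c/2)


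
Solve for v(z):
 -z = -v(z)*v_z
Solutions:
 v(z) = -sqrt(C1 + z^2)
 v(z) = sqrt(C1 + z^2)


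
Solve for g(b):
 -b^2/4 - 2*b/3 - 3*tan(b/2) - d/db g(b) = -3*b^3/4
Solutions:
 g(b) = C1 + 3*b^4/16 - b^3/12 - b^2/3 + 6*log(cos(b/2))


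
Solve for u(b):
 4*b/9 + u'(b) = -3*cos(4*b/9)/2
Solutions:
 u(b) = C1 - 2*b^2/9 - 27*sin(4*b/9)/8


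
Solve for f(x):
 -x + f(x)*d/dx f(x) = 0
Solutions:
 f(x) = -sqrt(C1 + x^2)
 f(x) = sqrt(C1 + x^2)


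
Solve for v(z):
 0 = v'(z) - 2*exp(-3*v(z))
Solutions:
 v(z) = log(C1 + 6*z)/3
 v(z) = log((-3^(1/3) - 3^(5/6)*I)*(C1 + 2*z)^(1/3)/2)
 v(z) = log((-3^(1/3) + 3^(5/6)*I)*(C1 + 2*z)^(1/3)/2)


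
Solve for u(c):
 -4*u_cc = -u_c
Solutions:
 u(c) = C1 + C2*exp(c/4)


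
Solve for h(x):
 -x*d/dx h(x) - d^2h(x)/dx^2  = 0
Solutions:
 h(x) = C1 + C2*erf(sqrt(2)*x/2)


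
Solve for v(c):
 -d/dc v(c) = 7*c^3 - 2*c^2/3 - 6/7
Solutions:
 v(c) = C1 - 7*c^4/4 + 2*c^3/9 + 6*c/7


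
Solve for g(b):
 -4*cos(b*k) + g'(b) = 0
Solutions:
 g(b) = C1 + 4*sin(b*k)/k


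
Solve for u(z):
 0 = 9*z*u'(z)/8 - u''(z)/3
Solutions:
 u(z) = C1 + C2*erfi(3*sqrt(3)*z/4)


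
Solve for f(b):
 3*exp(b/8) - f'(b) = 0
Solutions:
 f(b) = C1 + 24*exp(b/8)


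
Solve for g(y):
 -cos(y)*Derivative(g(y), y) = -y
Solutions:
 g(y) = C1 + Integral(y/cos(y), y)


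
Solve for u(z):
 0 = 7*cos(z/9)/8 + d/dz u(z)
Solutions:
 u(z) = C1 - 63*sin(z/9)/8


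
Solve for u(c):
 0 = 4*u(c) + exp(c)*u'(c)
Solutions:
 u(c) = C1*exp(4*exp(-c))


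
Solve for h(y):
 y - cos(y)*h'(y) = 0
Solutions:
 h(y) = C1 + Integral(y/cos(y), y)


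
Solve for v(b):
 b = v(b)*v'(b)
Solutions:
 v(b) = -sqrt(C1 + b^2)
 v(b) = sqrt(C1 + b^2)


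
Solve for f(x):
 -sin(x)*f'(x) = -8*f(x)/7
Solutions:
 f(x) = C1*(cos(x) - 1)^(4/7)/(cos(x) + 1)^(4/7)


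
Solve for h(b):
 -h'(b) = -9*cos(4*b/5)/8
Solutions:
 h(b) = C1 + 45*sin(4*b/5)/32


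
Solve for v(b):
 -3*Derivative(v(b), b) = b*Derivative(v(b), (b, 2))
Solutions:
 v(b) = C1 + C2/b^2


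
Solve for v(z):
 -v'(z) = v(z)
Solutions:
 v(z) = C1*exp(-z)


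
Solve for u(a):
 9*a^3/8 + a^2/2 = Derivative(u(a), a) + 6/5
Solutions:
 u(a) = C1 + 9*a^4/32 + a^3/6 - 6*a/5


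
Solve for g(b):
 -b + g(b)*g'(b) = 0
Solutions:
 g(b) = -sqrt(C1 + b^2)
 g(b) = sqrt(C1 + b^2)


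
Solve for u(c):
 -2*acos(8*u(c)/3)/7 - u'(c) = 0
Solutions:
 Integral(1/acos(8*_y/3), (_y, u(c))) = C1 - 2*c/7


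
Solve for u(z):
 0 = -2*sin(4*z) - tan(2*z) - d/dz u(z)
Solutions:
 u(z) = C1 + log(cos(2*z))/2 + cos(4*z)/2


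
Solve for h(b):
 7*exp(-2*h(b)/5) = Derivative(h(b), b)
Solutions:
 h(b) = 5*log(-sqrt(C1 + 7*b)) - 5*log(5) + 5*log(10)/2
 h(b) = 5*log(C1 + 7*b)/2 - 5*log(5) + 5*log(10)/2


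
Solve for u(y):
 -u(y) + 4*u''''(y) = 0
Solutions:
 u(y) = C1*exp(-sqrt(2)*y/2) + C2*exp(sqrt(2)*y/2) + C3*sin(sqrt(2)*y/2) + C4*cos(sqrt(2)*y/2)


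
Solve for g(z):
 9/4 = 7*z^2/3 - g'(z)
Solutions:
 g(z) = C1 + 7*z^3/9 - 9*z/4


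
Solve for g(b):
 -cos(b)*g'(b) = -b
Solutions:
 g(b) = C1 + Integral(b/cos(b), b)


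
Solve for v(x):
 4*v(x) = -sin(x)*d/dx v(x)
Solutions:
 v(x) = C1*(cos(x)^2 + 2*cos(x) + 1)/(cos(x)^2 - 2*cos(x) + 1)


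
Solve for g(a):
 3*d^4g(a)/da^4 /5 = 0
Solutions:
 g(a) = C1 + C2*a + C3*a^2 + C4*a^3


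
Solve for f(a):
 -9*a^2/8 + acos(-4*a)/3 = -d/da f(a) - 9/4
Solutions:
 f(a) = C1 + 3*a^3/8 - a*acos(-4*a)/3 - 9*a/4 - sqrt(1 - 16*a^2)/12


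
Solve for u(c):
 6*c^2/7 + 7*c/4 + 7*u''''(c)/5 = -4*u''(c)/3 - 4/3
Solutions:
 u(c) = C1 + C2*c + C3*sin(2*sqrt(105)*c/21) + C4*cos(2*sqrt(105)*c/21) - 3*c^4/56 - 7*c^3/32 + 7*c^2/40


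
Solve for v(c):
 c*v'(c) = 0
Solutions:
 v(c) = C1


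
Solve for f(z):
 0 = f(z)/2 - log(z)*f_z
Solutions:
 f(z) = C1*exp(li(z)/2)


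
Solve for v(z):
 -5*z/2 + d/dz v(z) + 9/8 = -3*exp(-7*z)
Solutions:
 v(z) = C1 + 5*z^2/4 - 9*z/8 + 3*exp(-7*z)/7


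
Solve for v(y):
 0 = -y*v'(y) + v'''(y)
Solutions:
 v(y) = C1 + Integral(C2*airyai(y) + C3*airybi(y), y)


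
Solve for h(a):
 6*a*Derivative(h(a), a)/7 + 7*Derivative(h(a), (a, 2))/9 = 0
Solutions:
 h(a) = C1 + C2*erf(3*sqrt(3)*a/7)


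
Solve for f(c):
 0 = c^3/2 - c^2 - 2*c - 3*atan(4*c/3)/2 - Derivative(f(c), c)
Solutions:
 f(c) = C1 + c^4/8 - c^3/3 - c^2 - 3*c*atan(4*c/3)/2 + 9*log(16*c^2 + 9)/16


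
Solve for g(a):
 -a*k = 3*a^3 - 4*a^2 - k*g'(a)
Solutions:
 g(a) = C1 + 3*a^4/(4*k) - 4*a^3/(3*k) + a^2/2


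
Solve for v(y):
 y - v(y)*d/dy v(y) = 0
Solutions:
 v(y) = -sqrt(C1 + y^2)
 v(y) = sqrt(C1 + y^2)


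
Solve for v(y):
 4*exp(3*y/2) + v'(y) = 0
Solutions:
 v(y) = C1 - 8*exp(3*y/2)/3


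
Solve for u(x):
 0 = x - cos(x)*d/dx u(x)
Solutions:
 u(x) = C1 + Integral(x/cos(x), x)


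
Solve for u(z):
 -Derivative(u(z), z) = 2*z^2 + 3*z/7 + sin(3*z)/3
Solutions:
 u(z) = C1 - 2*z^3/3 - 3*z^2/14 + cos(3*z)/9


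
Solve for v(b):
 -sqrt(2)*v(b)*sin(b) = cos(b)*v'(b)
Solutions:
 v(b) = C1*cos(b)^(sqrt(2))


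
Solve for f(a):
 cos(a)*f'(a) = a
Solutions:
 f(a) = C1 + Integral(a/cos(a), a)


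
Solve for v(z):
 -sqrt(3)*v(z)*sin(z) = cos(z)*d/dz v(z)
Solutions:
 v(z) = C1*cos(z)^(sqrt(3))


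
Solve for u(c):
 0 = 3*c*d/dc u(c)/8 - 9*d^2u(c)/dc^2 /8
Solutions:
 u(c) = C1 + C2*erfi(sqrt(6)*c/6)


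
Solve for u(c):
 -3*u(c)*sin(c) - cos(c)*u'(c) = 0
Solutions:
 u(c) = C1*cos(c)^3


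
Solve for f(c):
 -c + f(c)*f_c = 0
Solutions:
 f(c) = -sqrt(C1 + c^2)
 f(c) = sqrt(C1 + c^2)


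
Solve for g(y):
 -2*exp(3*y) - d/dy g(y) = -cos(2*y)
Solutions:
 g(y) = C1 - 2*exp(3*y)/3 + sin(2*y)/2


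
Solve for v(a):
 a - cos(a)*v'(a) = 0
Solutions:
 v(a) = C1 + Integral(a/cos(a), a)


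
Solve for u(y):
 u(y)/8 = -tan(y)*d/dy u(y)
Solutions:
 u(y) = C1/sin(y)^(1/8)


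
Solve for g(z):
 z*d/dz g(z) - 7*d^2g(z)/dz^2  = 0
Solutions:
 g(z) = C1 + C2*erfi(sqrt(14)*z/14)


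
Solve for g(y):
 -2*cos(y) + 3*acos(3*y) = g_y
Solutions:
 g(y) = C1 + 3*y*acos(3*y) - sqrt(1 - 9*y^2) - 2*sin(y)


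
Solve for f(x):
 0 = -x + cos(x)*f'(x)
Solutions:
 f(x) = C1 + Integral(x/cos(x), x)


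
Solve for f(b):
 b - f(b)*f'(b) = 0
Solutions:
 f(b) = -sqrt(C1 + b^2)
 f(b) = sqrt(C1 + b^2)


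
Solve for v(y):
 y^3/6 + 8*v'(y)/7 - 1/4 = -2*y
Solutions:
 v(y) = C1 - 7*y^4/192 - 7*y^2/8 + 7*y/32


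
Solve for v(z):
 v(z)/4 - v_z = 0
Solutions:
 v(z) = C1*exp(z/4)


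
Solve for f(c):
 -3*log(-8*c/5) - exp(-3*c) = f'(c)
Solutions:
 f(c) = C1 - 3*c*log(-c) + 3*c*(-3*log(2) + 1 + log(5)) + exp(-3*c)/3


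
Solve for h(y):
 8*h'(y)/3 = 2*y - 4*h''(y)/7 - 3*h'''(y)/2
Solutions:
 h(y) = C1 + 3*y^2/8 - 9*y/56 + (C2*sin(16*sqrt(3)*y/21) + C3*cos(16*sqrt(3)*y/21))*exp(-4*y/21)
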